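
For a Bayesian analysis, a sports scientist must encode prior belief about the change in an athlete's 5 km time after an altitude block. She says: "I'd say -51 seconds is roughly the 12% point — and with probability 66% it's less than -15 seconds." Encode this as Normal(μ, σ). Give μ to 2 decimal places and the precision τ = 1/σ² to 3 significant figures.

For Normal(μ,σ), the p-quantile is μ + z_p·σ. Here z_{0.12} = -1.175, z_{0.66} = 0.4125.
So -51 = μ − 1.175σ and -15 = μ + 0.4125σ.
Subtracting: σ = (-15 − -51)/(0.4125 − (-1.175)) = 22.68.
Then μ = -51 − (-1.175)·22.68 = -24.35.
Precision τ = 1/σ² = 1/22.68² = 0.00194.

μ = -24.35, τ = 0.00194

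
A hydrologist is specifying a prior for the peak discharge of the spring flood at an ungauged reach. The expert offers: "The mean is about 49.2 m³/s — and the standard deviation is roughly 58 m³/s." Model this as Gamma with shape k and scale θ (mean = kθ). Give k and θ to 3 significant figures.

For Gamma(k, scale θ): mean = kθ, variance = kθ², so CV = 1/√k.
CV = SD/mean = 58/49.2 = 1.179, hence k = 1/CV² = 0.72.
Then θ = mean/k = 49.2/0.72 = 68.4.

k ≈ 0.72, θ ≈ 68.4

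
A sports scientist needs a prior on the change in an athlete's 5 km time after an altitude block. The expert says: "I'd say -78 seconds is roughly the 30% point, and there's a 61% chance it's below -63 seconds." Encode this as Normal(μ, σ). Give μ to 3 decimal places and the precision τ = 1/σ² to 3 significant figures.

The p-quantile of Normal(μ,σ) is μ + z_p·σ, with z_{0.3} = -0.5244 and z_{0.61} = 0.2793.
Eliminate σ: μ = (z₂·x₁ − z₁·x₂)/(z₂ − z₁) = (0.2793·-78 − (-0.5244)·-63)/0.8037 = -68.213.
Then σ = (x₂ − x₁)/(z₂ − z₁) = (-63 − -78)/0.8037 = 18.663.
Precision τ = 1/σ² = 1/18.66² = 0.00287.

μ = -68.213, τ = 0.00287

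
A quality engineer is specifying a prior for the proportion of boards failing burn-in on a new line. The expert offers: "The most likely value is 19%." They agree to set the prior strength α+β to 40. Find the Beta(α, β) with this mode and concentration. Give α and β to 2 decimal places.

For α,β > 1 the Beta mode is (α−1)/(α+β−2). With α+β = 40, the mode is (α−1)/38.
Set (α−1)/38 = 0.19 → α = 1 + 0.19·38 = 8.22.
β = 40 − α = 31.78.

α = 8.22, β = 31.78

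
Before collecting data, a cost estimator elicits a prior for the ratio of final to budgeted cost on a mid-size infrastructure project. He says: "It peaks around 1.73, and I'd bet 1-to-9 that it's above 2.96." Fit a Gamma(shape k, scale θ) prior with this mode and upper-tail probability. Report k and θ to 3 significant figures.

Gamma(k,θ) with k>1 has mode (k−1)θ, so θ = 1.73/(k−1).
Need P(X < 2.96) = 0.9 with θ tied to k this way. Start at k = 2, θ = 1.73: P(X<2.96) ≈ 0.510.
Too low — raise k to concentrate. Iterating converges to k ≈ 7.57.
Then θ = 1.73/(7.57−1) ≈ 0.263.

k ≈ 7.57, θ ≈ 0.263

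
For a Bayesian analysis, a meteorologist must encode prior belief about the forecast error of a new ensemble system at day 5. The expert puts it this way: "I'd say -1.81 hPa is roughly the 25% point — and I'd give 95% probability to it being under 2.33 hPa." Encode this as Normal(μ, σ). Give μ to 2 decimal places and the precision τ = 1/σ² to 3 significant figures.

For Normal(μ,σ), the p-quantile is μ + z_p·σ. Here z_{0.25} = -0.6745, z_{0.95} = 1.645.
So -1.81 = μ − 0.6745σ and 2.33 = μ + 1.645σ.
Subtracting: σ = (2.33 − -1.81)/(1.645 − (-0.6745)) = 1.78.
Then μ = -1.81 − (-0.6745)·1.78 = -0.61.
Precision τ = 1/σ² = 1/1.785² = 0.314.

μ = -0.61, τ = 0.314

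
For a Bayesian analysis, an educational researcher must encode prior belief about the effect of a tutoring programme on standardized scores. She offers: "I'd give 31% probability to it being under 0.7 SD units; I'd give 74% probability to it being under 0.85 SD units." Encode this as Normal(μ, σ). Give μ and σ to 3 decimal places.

μ = 0.765, σ = 0.132

The p-quantile of Normal(μ,σ) is μ + z_p·σ, with z_{0.31} = -0.4959 and z_{0.74} = 0.6433.
Eliminate σ: μ = (z₂·x₁ − z₁·x₂)/(z₂ − z₁) = (0.6433·0.7 − (-0.4959)·0.85)/1.139 = 0.765.
Then σ = (x₂ − x₁)/(z₂ − z₁) = (0.85 − 0.7)/1.139 = 0.132.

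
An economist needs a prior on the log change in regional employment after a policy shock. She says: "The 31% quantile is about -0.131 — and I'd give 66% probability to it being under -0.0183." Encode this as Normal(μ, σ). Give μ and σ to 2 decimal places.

μ = -0.07, σ = 0.12

For Normal(μ,σ), the p-quantile is μ + z_p·σ. Here z_{0.31} = -0.4959, z_{0.66} = 0.4125.
So -0.131 = μ − 0.4959σ and -0.0183 = μ + 0.4125σ.
Subtracting: σ = (-0.0183 − -0.131)/(0.4125 − (-0.4959)) = 0.12.
Then μ = -0.131 − (-0.4959)·0.12 = -0.07.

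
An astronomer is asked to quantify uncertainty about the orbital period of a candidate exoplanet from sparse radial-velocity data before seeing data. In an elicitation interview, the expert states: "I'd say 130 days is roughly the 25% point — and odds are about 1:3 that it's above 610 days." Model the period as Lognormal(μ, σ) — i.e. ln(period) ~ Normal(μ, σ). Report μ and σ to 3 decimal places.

μ ≈ 5.640, σ ≈ 1.146

If T ~ Lognormal(μ,σ) then ln T ~ Normal(μ,σ), so the p-quantile of ln T is μ + z_p·σ.
ln(130) = 4.868 and ln(610) = 6.413; z_{0.25} = -0.6745, z_{0.75} = 0.6745.
σ = (6.413 − 4.868)/(0.6745 − (-0.6745)) = 1.146.
μ = 4.868 − (-0.6745)·1.146 = 5.640.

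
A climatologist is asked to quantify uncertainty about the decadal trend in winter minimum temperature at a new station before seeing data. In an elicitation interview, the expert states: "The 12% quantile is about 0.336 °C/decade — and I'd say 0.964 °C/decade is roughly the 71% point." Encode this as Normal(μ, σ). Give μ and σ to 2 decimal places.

For Normal(μ,σ), the p-quantile is μ + z_p·σ. Here z_{0.12} = -1.175, z_{0.71} = 0.5534.
So 0.336 = μ − 1.175σ and 0.964 = μ + 0.5534σ.
Subtracting: σ = (0.964 − 0.336)/(0.5534 − (-1.175)) = 0.36.
Then μ = 0.336 − (-1.175)·0.36 = 0.76.

μ = 0.76, σ = 0.36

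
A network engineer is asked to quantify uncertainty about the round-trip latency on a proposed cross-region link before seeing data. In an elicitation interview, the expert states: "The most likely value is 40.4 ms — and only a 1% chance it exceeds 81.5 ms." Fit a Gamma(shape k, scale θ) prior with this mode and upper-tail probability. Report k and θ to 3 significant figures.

k ≈ 11, θ ≈ 4.06

Gamma(k,θ) with k>1 has mode (k−1)θ, so θ = 40.4/(k−1).
Need P(X < 81.5) = 0.99 with θ tied to k this way. Start at k = 2, θ = 40.4: P(X<81.5) ≈ 0.599.
Too low — raise k to concentrate. Iterating converges to k ≈ 11.
Then θ = 40.4/(11−1) ≈ 4.06.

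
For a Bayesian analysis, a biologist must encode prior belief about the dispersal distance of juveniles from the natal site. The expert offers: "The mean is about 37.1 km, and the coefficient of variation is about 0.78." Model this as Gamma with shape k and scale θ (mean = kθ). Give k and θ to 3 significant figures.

For Gamma(k, scale θ): mean = kθ, variance = kθ², so CV = 1/√k.
CV = 0.78, hence k = 1/CV² = 1.64.
Then θ = mean/k = 37.1/1.64 = 22.6.

k ≈ 1.64, θ ≈ 22.6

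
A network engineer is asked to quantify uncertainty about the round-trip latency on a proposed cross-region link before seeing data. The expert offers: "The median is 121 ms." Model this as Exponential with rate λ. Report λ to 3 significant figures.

Exponential median = ln 2 / λ, so λ = ln 2 / 121.0 = 0.00573.

λ ≈ 0.00573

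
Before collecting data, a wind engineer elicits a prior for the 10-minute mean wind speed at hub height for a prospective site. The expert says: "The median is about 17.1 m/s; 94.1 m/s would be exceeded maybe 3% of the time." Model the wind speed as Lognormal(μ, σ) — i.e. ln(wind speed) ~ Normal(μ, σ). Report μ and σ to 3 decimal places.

μ ≈ 2.839, σ ≈ 0.907

If T ~ Lognormal(μ,σ) then ln T ~ Normal(μ,σ), so the p-quantile of ln T is μ + z_p·σ.
ln(17.1) = 2.839 and ln(94.1) = 4.544; z_{0.5} = 0, z_{0.97} = 1.881.
σ = (4.544 − 2.839)/(1.881 − (0)) = 0.907.
μ = 2.839 − (0)·0.907 = 2.839.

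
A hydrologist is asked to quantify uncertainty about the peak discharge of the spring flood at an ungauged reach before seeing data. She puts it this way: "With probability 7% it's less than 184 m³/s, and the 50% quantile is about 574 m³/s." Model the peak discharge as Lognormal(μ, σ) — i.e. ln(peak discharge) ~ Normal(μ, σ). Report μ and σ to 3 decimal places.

μ ≈ 6.353, σ ≈ 0.771

If T ~ Lognormal(μ,σ) then ln T ~ Normal(μ,σ), so the p-quantile of ln T is μ + z_p·σ.
ln(184) = 5.215 and ln(574) = 6.353; z_{0.07} = -1.476, z_{0.5} = 0.
σ = (6.353 − 5.215)/(0 − (-1.476)) = 0.771.
μ = 5.215 − (-1.476)·0.771 = 6.353.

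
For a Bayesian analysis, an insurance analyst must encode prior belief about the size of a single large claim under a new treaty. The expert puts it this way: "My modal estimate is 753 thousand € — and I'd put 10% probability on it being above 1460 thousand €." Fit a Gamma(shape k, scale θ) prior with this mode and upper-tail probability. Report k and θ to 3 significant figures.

Gamma(k,θ) with k>1 has mode (k−1)θ, so θ = 753/(k−1).
Need P(X < 1460) = 0.9 with θ tied to k this way. Start at k = 2, θ = 753: P(X<1460) ≈ 0.577.
Too low — raise k to concentrate. Iterating converges to k ≈ 5.37.
Then θ = 753/(5.37−1) ≈ 172.

k ≈ 5.37, θ ≈ 172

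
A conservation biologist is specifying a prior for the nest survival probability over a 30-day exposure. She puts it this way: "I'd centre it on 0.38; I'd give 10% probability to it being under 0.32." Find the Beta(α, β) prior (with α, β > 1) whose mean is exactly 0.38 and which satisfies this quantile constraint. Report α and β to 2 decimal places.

With mean 0.38 fixed, write α = 0.38s, β = 0.62s where s = α+β.
Need P(θ < 0.32) = 0.1 under Beta(0.38s, 0.62s). Normal approximation: (q−m)/√(m(1−m)/s) ≈ z_{0.1} = -1.28, so s ≈ 0.38·0.62·(-1.28)²/(0.32−0.38)² = 107.5.
At s = 107.5: P(θ<0.32) ≈ 0.098. Adjusting to match 0.1 gives s ≈ 105.34.
So α = 0.38·105.34 ≈ 40.03, β = 0.62·105.34 ≈ 65.31.

α ≈ 40.03, β ≈ 65.31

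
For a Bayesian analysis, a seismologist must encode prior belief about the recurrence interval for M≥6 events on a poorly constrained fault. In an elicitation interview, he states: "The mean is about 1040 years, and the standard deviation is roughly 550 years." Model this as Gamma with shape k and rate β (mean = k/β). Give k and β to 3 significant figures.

k ≈ 3.58, β ≈ 0.00344

For Gamma(k, rate β): mean = k/β, variance = k/β², so CV = 1/√k.
CV = SD/mean = 550/1040 = 0.5288, hence k = 1/CV² = 3.58.
Then β = k/mean = 3.58/1040 = 0.00344.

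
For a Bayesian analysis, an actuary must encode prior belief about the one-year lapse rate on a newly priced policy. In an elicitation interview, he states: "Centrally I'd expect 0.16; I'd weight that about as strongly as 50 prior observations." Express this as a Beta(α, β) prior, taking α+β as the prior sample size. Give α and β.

Under the effective-sample-size interpretation, Beta(α, β) has prior mean α/(α+β) and prior sample size α+β.
So α+β = 50 and α/(α+β) = 0.16, giving α = 0.16·50 = 8 and β = 50 − 8 = 42.

α = 8, β = 42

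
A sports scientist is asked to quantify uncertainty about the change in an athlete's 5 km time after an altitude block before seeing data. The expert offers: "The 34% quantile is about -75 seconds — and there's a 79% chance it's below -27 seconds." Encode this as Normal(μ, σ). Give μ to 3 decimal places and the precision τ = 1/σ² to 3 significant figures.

μ = -58.757, τ = 0.000645

For Normal(μ,σ), the p-quantile is μ + z_p·σ. Here z_{0.34} = -0.4125, z_{0.79} = 0.8064.
So -75 = μ − 0.4125σ and -27 = μ + 0.8064σ.
Subtracting: σ = (-27 − -75)/(0.8064 − (-0.4125)) = 39.380.
Then μ = -75 − (-0.4125)·39.380 = -58.757.
Precision τ = 1/σ² = 1/39.38² = 0.000645.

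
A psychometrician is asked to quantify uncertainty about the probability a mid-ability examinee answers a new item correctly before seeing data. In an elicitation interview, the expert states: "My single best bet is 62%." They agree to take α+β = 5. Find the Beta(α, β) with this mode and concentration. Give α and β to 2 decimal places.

For α,β > 1 the Beta mode is (α−1)/(α+β−2). With α+β = 5, the mode is (α−1)/3.
Set (α−1)/3 = 0.62 → α = 1 + 0.62·3 = 2.86.
β = 5 − α = 2.14.

α = 2.86, β = 2.14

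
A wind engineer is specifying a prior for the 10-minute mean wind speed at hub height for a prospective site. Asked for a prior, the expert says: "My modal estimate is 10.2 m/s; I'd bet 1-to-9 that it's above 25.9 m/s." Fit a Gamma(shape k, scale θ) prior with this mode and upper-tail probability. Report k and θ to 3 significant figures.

k ≈ 3.21, θ ≈ 4.61

Gamma(k,θ) with k>1 has mode (k−1)θ, so θ = 10.2/(k−1).
Need P(X < 25.9) = 0.9 with θ tied to k this way. Start at k = 2, θ = 10.2: P(X<25.9) ≈ 0.721.
Too low — raise k to concentrate. Iterating converges to k ≈ 3.21.
Then θ = 10.2/(3.21−1) ≈ 4.61.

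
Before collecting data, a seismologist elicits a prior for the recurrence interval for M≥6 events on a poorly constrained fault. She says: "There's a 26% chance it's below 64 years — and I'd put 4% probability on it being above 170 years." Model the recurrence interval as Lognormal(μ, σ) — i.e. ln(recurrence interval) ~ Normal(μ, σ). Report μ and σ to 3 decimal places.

μ ≈ 4.421, σ ≈ 0.408

If T ~ Lognormal(μ,σ) then ln T ~ Normal(μ,σ), so the p-quantile of ln T is μ + z_p·σ.
ln(64) = 4.159 and ln(170) = 5.136; z_{0.26} = -0.6433, z_{0.96} = 1.751.
σ = (5.136 − 4.159)/(1.751 − (-0.6433)) = 0.408.
μ = 4.159 − (-0.6433)·0.408 = 4.421.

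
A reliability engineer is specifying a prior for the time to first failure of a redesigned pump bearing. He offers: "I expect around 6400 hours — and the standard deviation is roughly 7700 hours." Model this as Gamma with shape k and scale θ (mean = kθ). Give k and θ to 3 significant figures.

k ≈ 0.691, θ ≈ 9260

For Gamma(k, scale θ): mean = kθ, variance = kθ², so CV = 1/√k.
CV = SD/mean = 7700/6400 = 1.203, hence k = 1/CV² = 0.691.
Then θ = mean/k = 6400/0.691 = 9260.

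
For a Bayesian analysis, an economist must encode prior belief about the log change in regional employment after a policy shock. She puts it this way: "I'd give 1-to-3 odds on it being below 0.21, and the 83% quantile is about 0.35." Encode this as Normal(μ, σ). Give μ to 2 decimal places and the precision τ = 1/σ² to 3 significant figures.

μ = 0.27, τ = 135

The p-quantile of Normal(μ,σ) is μ + z_p·σ, with z_{0.25} = -0.6745 and z_{0.83} = 0.9542.
Eliminate σ: μ = (z₂·x₁ − z₁·x₂)/(z₂ − z₁) = (0.9542·0.21 − (-0.6745)·0.35)/1.629 = 0.27.
Then σ = (x₂ − x₁)/(z₂ − z₁) = (0.35 − 0.21)/1.629 = 0.09.
Precision τ = 1/σ² = 1/0.08596² = 135.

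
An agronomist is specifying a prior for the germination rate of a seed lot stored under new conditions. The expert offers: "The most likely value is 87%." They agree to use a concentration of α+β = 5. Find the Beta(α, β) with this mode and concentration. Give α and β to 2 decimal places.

For α,β > 1 the Beta mode is (α−1)/(α+β−2). With α+β = 5, the mode is (α−1)/3.
Set (α−1)/3 = 0.87 → α = 1 + 0.87·3 = 3.61.
β = 5 − α = 1.39.

α = 3.61, β = 1.39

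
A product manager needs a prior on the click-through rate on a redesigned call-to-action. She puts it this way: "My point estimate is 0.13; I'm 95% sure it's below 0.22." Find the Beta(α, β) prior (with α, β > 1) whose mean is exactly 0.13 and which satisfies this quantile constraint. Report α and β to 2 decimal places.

With mean 0.13 fixed, write α = 0.13s, β = 0.87s where s = α+β.
Need P(θ < 0.22) = 0.95 under Beta(0.13s, 0.87s). Normal approximation: (q−m)/√(m(1−m)/s) ≈ z_{0.95} = 1.64, so s ≈ 0.13·0.87·(1.64)²/(0.22−0.13)² = 37.8.
At s = 37.8: P(θ<0.22) ≈ 0.936. Adjusting to match 0.95 gives s ≈ 45.04.
So α = 0.13·45.04 ≈ 5.86, β = 0.87·45.04 ≈ 39.18.

α ≈ 5.86, β ≈ 39.18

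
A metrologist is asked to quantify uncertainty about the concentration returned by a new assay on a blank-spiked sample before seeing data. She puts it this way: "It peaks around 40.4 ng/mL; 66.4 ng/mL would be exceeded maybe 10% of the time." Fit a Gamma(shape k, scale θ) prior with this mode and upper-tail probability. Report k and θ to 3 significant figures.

Gamma(k,θ) with k>1 has mode (k−1)θ, so θ = 40.4/(k−1).
Need P(X < 66.4) = 0.9 with θ tied to k this way. Start at k = 2, θ = 40.4: P(X<66.4) ≈ 0.489.
Too low — raise k to concentrate. Iterating converges to k ≈ 8.64.
Then θ = 40.4/(8.64−1) ≈ 5.29.

k ≈ 8.64, θ ≈ 5.29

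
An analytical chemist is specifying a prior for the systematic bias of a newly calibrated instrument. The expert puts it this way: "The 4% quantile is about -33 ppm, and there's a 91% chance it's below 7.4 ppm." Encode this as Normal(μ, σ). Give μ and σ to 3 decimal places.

μ = -10.121, σ = 13.068

For Normal(μ,σ), the p-quantile is μ + z_p·σ. Here z_{0.04} = -1.751, z_{0.91} = 1.341.
So -33 = μ − 1.751σ and 7.4 = μ + 1.341σ.
Subtracting: σ = (7.4 − -33)/(1.341 − (-1.751)) = 13.068.
Then μ = -33 − (-1.751)·13.068 = -10.121.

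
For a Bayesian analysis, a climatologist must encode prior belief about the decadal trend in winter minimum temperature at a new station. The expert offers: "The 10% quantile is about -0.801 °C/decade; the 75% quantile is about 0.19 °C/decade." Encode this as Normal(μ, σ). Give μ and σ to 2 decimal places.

The p-quantile of Normal(μ,σ) is μ + z_p·σ, with z_{0.1} = -1.282 and z_{0.75} = 0.6745.
Eliminate σ: μ = (z₂·x₁ − z₁·x₂)/(z₂ − z₁) = (0.6745·-0.801 − (-1.282)·0.19)/1.956 = -0.15.
Then σ = (x₂ − x₁)/(z₂ − z₁) = (0.19 − -0.801)/1.956 = 0.51.

μ = -0.15, σ = 0.51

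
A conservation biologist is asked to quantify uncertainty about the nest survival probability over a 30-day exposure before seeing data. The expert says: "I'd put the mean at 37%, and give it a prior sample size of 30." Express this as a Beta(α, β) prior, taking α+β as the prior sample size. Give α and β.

Under the effective-sample-size interpretation, Beta(α, β) has prior mean α/(α+β) and prior sample size α+β.
So α+β = 30 and α/(α+β) = 0.37, giving α = 0.37·30 = 11.1 and β = 30 − 11.1 = 18.9.

α = 11.1, β = 18.9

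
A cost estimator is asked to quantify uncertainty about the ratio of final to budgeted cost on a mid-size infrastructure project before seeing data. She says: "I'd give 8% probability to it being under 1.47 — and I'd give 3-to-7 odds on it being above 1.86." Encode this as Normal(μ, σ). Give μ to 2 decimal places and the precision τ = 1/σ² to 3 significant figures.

μ = 1.75, τ = 24.5

The p-quantile of Normal(μ,σ) is μ + z_p·σ, with z_{0.08} = -1.405 and z_{0.7} = 0.5244.
Eliminate σ: μ = (z₂·x₁ − z₁·x₂)/(z₂ − z₁) = (0.5244·1.47 − (-1.405)·1.86)/1.929 = 1.75.
Then σ = (x₂ − x₁)/(z₂ − z₁) = (1.86 − 1.47)/1.929 = 0.20.
Precision τ = 1/σ² = 1/0.2021² = 24.5.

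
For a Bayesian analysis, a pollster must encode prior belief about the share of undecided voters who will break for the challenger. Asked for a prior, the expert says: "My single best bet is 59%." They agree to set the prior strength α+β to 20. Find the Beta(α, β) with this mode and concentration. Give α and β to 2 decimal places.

For α,β > 1 the Beta mode is (α−1)/(α+β−2). With α+β = 20, the mode is (α−1)/18.
Set (α−1)/18 = 0.59 → α = 1 + 0.59·18 = 11.62.
β = 20 − α = 8.38.

α = 11.62, β = 8.38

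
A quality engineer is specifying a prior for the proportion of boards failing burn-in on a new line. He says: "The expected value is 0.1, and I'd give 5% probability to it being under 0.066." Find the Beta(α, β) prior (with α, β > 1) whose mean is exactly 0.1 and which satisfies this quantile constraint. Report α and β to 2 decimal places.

α ≈ 17.99, β ≈ 161.92

With mean 0.1 fixed, write α = 0.1s, β = 0.9s where s = α+β.
Need P(θ < 0.066) = 0.05 under Beta(0.1s, 0.9s). Normal approximation: (q−m)/√(m(1−m)/s) ≈ z_{0.05} = -1.64, so s ≈ 0.1·0.9·(-1.64)²/(0.066−0.1)² = 210.6.
At s = 210.6: P(θ<0.066) ≈ 0.037. Adjusting to match 0.05 gives s ≈ 179.91.
So α = 0.1·179.91 ≈ 17.99, β = 0.9·179.91 ≈ 161.92.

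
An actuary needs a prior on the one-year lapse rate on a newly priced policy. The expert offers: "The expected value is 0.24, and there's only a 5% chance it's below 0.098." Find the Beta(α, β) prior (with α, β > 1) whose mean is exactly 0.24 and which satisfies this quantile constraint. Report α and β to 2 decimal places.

α ≈ 4.42, β ≈ 13.98

With mean 0.24 fixed, write α = 0.24s, β = 0.76s where s = α+β.
Need P(θ < 0.098) = 0.05 under Beta(0.24s, 0.76s). Normal approximation: (q−m)/√(m(1−m)/s) ≈ z_{0.05} = -1.64, so s ≈ 0.24·0.76·(-1.64)²/(0.098−0.24)² = 24.5.
At s = 24.5: P(θ<0.098) ≈ 0.027. Adjusting to match 0.05 gives s ≈ 18.40.
So α = 0.24·18.40 ≈ 4.42, β = 0.76·18.40 ≈ 13.98.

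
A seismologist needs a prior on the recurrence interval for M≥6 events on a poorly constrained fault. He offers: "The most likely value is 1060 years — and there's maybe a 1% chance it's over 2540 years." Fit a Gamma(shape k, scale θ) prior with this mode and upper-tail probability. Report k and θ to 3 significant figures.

k ≈ 7.2, θ ≈ 171

Gamma(k,θ) with k>1 has mode (k−1)θ, so θ = 1060/(k−1).
Need P(X < 2540) = 0.99 with θ tied to k this way. Start at k = 2, θ = 1060: P(X<2540) ≈ 0.691.
Too low — raise k to concentrate. Iterating converges to k ≈ 7.2.
Then θ = 1060/(7.2−1) ≈ 171.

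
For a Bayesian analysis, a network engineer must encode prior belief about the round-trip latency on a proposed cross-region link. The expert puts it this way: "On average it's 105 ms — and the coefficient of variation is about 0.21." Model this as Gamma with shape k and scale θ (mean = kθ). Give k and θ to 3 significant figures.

k ≈ 22.7, θ ≈ 4.63

For Gamma(k, scale θ): mean = kθ, variance = kθ², so CV = 1/√k.
CV = 0.21, hence k = 1/CV² = 22.7.
Then θ = mean/k = 105/22.7 = 4.63.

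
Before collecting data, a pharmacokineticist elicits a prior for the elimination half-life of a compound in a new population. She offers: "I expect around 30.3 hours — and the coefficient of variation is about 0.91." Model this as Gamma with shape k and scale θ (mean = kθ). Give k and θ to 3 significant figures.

For Gamma(k, scale θ): mean = kθ, variance = kθ², so CV = 1/√k.
CV = 0.91, hence k = 1/CV² = 1.21.
Then θ = mean/k = 30.3/1.21 = 25.1.

k ≈ 1.21, θ ≈ 25.1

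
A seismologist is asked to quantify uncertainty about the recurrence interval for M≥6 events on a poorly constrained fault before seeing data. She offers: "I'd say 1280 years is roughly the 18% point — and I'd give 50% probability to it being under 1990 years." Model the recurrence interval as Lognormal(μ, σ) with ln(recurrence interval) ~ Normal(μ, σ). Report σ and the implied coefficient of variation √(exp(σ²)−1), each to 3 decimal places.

If T ~ Lognormal(μ,σ) then ln T ~ Normal(μ,σ), so the p-quantile of ln T is μ + z_p·σ.
ln(1280) = 7.155 and ln(1990) = 7.596; z_{0.18} = -0.9154, z_{0.5} = 0.
σ = (7.596 − 7.155)/(0 − (-0.9154)) = 0.482.
μ = 7.155 − (-0.9154)·0.482 = 7.596.
CV = √(exp(σ²)−1) = √(exp(0.2324)−1) = 0.511.

σ ≈ 0.482, CV ≈ 0.511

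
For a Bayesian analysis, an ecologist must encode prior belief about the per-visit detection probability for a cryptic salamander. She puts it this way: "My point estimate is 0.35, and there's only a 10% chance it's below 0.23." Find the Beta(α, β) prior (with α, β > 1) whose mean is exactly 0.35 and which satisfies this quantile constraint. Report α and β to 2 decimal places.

With mean 0.35 fixed, write α = 0.35s, β = 0.65s where s = α+β.
Need P(θ < 0.23) = 0.1 under Beta(0.35s, 0.65s). Normal approximation: (q−m)/√(m(1−m)/s) ≈ z_{0.1} = -1.28, so s ≈ 0.35·0.65·(-1.28)²/(0.23−0.35)² = 25.9.
At s = 25.9: P(θ<0.23) ≈ 0.092. Adjusting to match 0.1 gives s ≈ 24.32.
So α = 0.35·24.32 ≈ 8.51, β = 0.65·24.32 ≈ 15.81.

α ≈ 8.51, β ≈ 15.81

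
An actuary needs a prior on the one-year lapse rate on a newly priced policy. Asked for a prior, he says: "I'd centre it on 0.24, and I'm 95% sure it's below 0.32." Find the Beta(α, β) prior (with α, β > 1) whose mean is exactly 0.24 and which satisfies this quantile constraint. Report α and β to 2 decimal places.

With mean 0.24 fixed, write α = 0.24s, β = 0.76s where s = α+β.
Need P(θ < 0.32) = 0.95 under Beta(0.24s, 0.76s). Normal approximation: (q−m)/√(m(1−m)/s) ≈ z_{0.95} = 1.64, so s ≈ 0.24·0.76·(1.64)²/(0.32−0.24)² = 77.1.
At s = 77.1: P(θ<0.32) ≈ 0.944. Adjusting to match 0.95 gives s ≈ 83.26.
So α = 0.24·83.26 ≈ 19.98, β = 0.76·83.26 ≈ 63.28.

α ≈ 19.98, β ≈ 63.28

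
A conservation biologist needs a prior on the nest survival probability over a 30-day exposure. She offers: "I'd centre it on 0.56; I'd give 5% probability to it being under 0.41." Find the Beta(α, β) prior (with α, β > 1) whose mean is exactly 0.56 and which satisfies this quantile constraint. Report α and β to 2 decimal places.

α ≈ 16.62, β ≈ 13.06

With mean 0.56 fixed, write α = 0.56s, β = 0.44s where s = α+β.
Need P(θ < 0.41) = 0.05 under Beta(0.56s, 0.44s). Normal approximation: (q−m)/√(m(1−m)/s) ≈ z_{0.05} = -1.64, so s ≈ 0.56·0.44·(-1.64)²/(0.41−0.56)² = 29.6.
At s = 29.6: P(θ<0.41) ≈ 0.050. Adjusting to match 0.05 gives s ≈ 29.68.
So α = 0.56·29.68 ≈ 16.62, β = 0.44·29.68 ≈ 13.06.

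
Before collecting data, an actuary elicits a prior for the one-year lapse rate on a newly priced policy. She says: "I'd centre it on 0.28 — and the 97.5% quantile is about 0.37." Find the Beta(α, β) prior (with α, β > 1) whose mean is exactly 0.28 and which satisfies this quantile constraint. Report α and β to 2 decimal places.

With mean 0.28 fixed, write α = 0.28s, β = 0.72s where s = α+β.
Need P(θ < 0.37) = 0.975 under Beta(0.28s, 0.72s). Normal approximation: (q−m)/√(m(1−m)/s) ≈ z_{0.975} = 1.96, so s ≈ 0.28·0.72·(1.96)²/(0.37−0.28)² = 95.6.
At s = 95.6: P(θ<0.37) ≈ 0.971. Adjusting to match 0.975 gives s ≈ 103.20.
So α = 0.28·103.20 ≈ 28.90, β = 0.72·103.20 ≈ 74.30.

α ≈ 28.90, β ≈ 74.30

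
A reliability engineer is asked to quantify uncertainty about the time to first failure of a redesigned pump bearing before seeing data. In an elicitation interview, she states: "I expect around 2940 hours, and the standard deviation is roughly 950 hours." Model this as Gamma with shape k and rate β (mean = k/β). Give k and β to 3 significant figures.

For Gamma(k, rate β): mean = k/β, variance = k/β², so CV = 1/√k.
CV = SD/mean = 950/2940 = 0.3231, hence k = 1/CV² = 9.58.
Then β = k/mean = 9.58/2940 = 0.00326.

k ≈ 9.58, β ≈ 0.00326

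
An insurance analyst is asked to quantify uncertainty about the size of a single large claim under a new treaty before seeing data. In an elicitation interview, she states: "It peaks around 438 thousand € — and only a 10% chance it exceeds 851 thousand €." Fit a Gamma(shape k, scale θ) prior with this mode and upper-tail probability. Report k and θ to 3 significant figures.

Gamma(k,θ) with k>1 has mode (k−1)θ, so θ = 438/(k−1).
Need P(X < 851) = 0.9 with θ tied to k this way. Start at k = 2, θ = 438: P(X<851) ≈ 0.578.
Too low — raise k to concentrate. Iterating converges to k ≈ 5.34.
Then θ = 438/(5.34−1) ≈ 101.

k ≈ 5.34, θ ≈ 101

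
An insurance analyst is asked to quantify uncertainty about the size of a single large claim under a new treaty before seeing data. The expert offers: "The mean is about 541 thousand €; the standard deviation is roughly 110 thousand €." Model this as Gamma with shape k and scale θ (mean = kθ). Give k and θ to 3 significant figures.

For Gamma(k, scale θ): mean = kθ, variance = kθ², so CV = 1/√k.
CV = SD/mean = 110/541 = 0.2033, hence k = 1/CV² = 24.2.
Then θ = mean/k = 541/24.2 = 22.4.

k ≈ 24.2, θ ≈ 22.4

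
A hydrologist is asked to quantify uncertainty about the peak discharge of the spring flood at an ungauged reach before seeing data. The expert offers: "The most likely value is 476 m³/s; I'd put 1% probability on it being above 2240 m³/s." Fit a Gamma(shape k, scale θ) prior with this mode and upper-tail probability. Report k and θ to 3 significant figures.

Gamma(k,θ) with k>1 has mode (k−1)θ, so θ = 476/(k−1).
Need P(X < 2240) = 0.99 with θ tied to k this way. Start at k = 2, θ = 476: P(X<2240) ≈ 0.948.
Too low — raise k to concentrate. Iterating converges to k ≈ 2.66.
Then θ = 476/(2.66−1) ≈ 286.

k ≈ 2.66, θ ≈ 286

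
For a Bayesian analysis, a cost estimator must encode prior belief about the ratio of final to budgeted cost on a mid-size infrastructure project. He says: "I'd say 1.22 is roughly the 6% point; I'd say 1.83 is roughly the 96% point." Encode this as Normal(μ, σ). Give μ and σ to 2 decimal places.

The p-quantile of Normal(μ,σ) is μ + z_p·σ, with z_{0.06} = -1.555 and z_{0.96} = 1.751.
Eliminate σ: μ = (z₂·x₁ − z₁·x₂)/(z₂ − z₁) = (1.751·1.22 − (-1.555)·1.83)/3.305 = 1.51.
Then σ = (x₂ − x₁)/(z₂ − z₁) = (1.83 − 1.22)/3.305 = 0.18.

μ = 1.51, σ = 0.18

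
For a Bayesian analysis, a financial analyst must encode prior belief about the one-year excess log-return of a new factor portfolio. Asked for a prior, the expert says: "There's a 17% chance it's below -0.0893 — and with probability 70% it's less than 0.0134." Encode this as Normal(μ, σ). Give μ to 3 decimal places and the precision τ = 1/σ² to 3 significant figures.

For Normal(μ,σ), the p-quantile is μ + z_p·σ. Here z_{0.17} = -0.9542, z_{0.7} = 0.5244.
So -0.0893 = μ − 0.9542σ and 0.0134 = μ + 0.5244σ.
Subtracting: σ = (0.0134 − -0.0893)/(0.5244 − (-0.9542)) = 0.069.
Then μ = -0.0893 − (-0.9542)·0.069 = -0.023.
Precision τ = 1/σ² = 1/0.06946² = 207.

μ = -0.023, τ = 207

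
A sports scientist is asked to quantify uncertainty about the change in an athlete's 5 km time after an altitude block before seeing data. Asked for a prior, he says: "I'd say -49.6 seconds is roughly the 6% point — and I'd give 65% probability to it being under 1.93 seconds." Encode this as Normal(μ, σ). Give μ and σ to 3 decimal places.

For Normal(μ,σ), the p-quantile is μ + z_p·σ. Here z_{0.06} = -1.555, z_{0.65} = 0.3853.
So -49.6 = μ − 1.555σ and 1.93 = μ + 0.3853σ.
Subtracting: σ = (1.93 − -49.6)/(0.3853 − (-1.555)) = 26.561.
Then μ = -49.6 − (-1.555)·26.561 = -8.304.

μ = -8.304, σ = 26.561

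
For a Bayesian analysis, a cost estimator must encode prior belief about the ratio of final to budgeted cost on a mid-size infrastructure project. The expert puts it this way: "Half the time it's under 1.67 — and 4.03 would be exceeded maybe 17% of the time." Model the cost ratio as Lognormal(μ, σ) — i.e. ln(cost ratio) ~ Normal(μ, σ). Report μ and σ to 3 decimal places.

If T ~ Lognormal(μ,σ) then ln T ~ Normal(μ,σ), so the p-quantile of ln T is μ + z_p·σ.
ln(1.67) = 0.5128 and ln(4.03) = 1.394; z_{0.5} = 0, z_{0.83} = 0.9542.
σ = (1.394 − 0.5128)/(0.9542 − (0)) = 0.923.
μ = 0.5128 − (0)·0.923 = 0.513.

μ ≈ 0.513, σ ≈ 0.923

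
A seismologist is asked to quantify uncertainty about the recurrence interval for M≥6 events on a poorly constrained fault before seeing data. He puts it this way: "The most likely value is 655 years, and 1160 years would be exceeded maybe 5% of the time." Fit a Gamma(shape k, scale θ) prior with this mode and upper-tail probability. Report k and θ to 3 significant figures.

Gamma(k,θ) with k>1 has mode (k−1)θ, so θ = 655/(k−1).
Need P(X < 1160) = 0.95 with θ tied to k this way. Start at k = 2, θ = 655: P(X<1160) ≈ 0.528.
Too low — raise k to concentrate. Iterating converges to k ≈ 9.54.
Then θ = 655/(9.54−1) ≈ 76.7.

k ≈ 9.54, θ ≈ 76.7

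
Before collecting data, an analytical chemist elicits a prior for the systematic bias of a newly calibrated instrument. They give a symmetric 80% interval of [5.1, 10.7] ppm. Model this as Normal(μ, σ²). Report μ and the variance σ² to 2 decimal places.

μ = 7.90, σ² = 4.77

A symmetric 80% interval runs μ ± z·σ with z = 1.282.
Half-width = 2.8, so σ = 2.8/1.282 = 2.185 and σ² = 4.77.
μ is the interval midpoint, 7.90.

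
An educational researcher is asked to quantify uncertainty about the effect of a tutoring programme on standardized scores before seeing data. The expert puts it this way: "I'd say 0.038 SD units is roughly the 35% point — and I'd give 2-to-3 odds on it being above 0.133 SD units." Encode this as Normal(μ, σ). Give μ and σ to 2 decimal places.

μ = 0.10, σ = 0.15

The p-quantile of Normal(μ,σ) is μ + z_p·σ, with z_{0.35} = -0.3853 and z_{0.6} = 0.2533.
Eliminate σ: μ = (z₂·x₁ − z₁·x₂)/(z₂ − z₁) = (0.2533·0.038 − (-0.3853)·0.133)/0.6387 = 0.10.
Then σ = (x₂ − x₁)/(z₂ − z₁) = (0.133 − 0.038)/0.6387 = 0.15.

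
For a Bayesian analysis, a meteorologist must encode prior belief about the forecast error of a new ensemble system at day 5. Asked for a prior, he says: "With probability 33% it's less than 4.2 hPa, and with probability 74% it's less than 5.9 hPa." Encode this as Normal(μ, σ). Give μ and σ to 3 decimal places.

For Normal(μ,σ), the p-quantile is μ + z_p·σ. Here z_{0.33} = -0.4399, z_{0.74} = 0.6433.
So 4.2 = μ − 0.4399σ and 5.9 = μ + 0.6433σ.
Subtracting: σ = (5.9 − 4.2)/(0.6433 − (-0.4399)) = 1.569.
Then μ = 4.2 − (-0.4399)·1.569 = 4.890.

μ = 4.890, σ = 1.569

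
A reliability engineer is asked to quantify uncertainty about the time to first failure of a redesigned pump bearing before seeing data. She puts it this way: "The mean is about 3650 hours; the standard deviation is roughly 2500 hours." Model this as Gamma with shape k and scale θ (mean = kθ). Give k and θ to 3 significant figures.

k ≈ 2.13, θ ≈ 1710

For Gamma(k, scale θ): mean = kθ, variance = kθ², so CV = 1/√k.
CV = SD/mean = 2500/3650 = 0.6849, hence k = 1/CV² = 2.13.
Then θ = mean/k = 3650/2.13 = 1710.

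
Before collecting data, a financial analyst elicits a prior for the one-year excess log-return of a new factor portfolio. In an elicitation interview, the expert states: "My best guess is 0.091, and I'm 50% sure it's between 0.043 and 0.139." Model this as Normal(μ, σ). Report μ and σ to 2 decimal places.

μ = 0.09, σ = 0.07

A symmetric 50% interval runs μ ± z·σ with z = 0.6745.
Half-width = 0.048, so σ = 0.048/0.6745 = 0.07.
μ is the stated best guess, 0.09.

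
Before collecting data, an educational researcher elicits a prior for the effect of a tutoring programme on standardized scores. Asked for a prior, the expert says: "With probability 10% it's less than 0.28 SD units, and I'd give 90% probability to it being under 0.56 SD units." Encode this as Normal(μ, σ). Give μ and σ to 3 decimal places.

μ = 0.420, σ = 0.109

For Normal(μ,σ), the p-quantile is μ + z_p·σ. Here z_{0.1} = -1.282, z_{0.9} = 1.282.
So 0.28 = μ − 1.282σ and 0.56 = μ + 1.282σ.
Subtracting: σ = (0.56 − 0.28)/(1.282 − (-1.282)) = 0.109.
Then μ = 0.28 − (-1.282)·0.109 = 0.420.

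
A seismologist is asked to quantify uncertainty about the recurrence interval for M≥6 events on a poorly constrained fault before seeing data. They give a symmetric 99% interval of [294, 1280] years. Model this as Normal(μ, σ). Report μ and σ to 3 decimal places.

A symmetric 99% interval runs μ ± z·σ with z = 2.576.
Half-width = 493, so σ = 493/2.576 = 191.395.
μ is the interval midpoint, 787.000.

μ = 787.000, σ = 191.395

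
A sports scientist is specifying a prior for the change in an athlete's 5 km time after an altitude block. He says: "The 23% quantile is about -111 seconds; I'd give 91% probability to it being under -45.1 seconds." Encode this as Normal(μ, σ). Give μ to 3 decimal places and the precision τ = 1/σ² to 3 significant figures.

For Normal(μ,σ), the p-quantile is μ + z_p·σ. Here z_{0.23} = -0.7388, z_{0.91} = 1.341.
So -111 = μ − 0.7388σ and -45.1 = μ + 1.341σ.
Subtracting: σ = (-45.1 − -111)/(1.341 − (-0.7388)) = 31.689.
Then μ = -111 − (-0.7388)·31.689 = -87.587.
Precision τ = 1/σ² = 1/31.69² = 0.000996.

μ = -87.587, τ = 0.000996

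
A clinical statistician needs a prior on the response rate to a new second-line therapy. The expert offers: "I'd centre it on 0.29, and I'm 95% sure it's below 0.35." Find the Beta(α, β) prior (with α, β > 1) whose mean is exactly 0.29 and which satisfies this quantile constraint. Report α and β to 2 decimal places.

With mean 0.29 fixed, write α = 0.29s, β = 0.71s where s = α+β.
Need P(θ < 0.35) = 0.95 under Beta(0.29s, 0.71s). Normal approximation: (q−m)/√(m(1−m)/s) ≈ z_{0.95} = 1.64, so s ≈ 0.29·0.71·(1.64)²/(0.35−0.29)² = 154.7.
At s = 154.7: P(θ<0.35) ≈ 0.946. Adjusting to match 0.95 gives s ≈ 161.62.
So α = 0.29·161.62 ≈ 46.87, β = 0.71·161.62 ≈ 114.75.

α ≈ 46.87, β ≈ 114.75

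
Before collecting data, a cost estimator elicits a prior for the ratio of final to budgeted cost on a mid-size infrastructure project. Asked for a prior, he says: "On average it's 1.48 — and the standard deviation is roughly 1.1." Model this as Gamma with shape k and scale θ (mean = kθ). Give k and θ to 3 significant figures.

k ≈ 1.81, θ ≈ 0.818

For Gamma(k, scale θ): mean = kθ, variance = kθ², so CV = 1/√k.
CV = SD/mean = 1.1/1.48 = 0.7432, hence k = 1/CV² = 1.81.
Then θ = mean/k = 1.48/1.81 = 0.818.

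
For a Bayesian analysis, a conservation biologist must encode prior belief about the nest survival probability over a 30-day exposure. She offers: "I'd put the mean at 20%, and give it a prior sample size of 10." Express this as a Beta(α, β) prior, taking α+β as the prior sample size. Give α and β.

Under the effective-sample-size interpretation, Beta(α, β) has prior mean α/(α+β) and prior sample size α+β.
So α+β = 10 and α/(α+β) = 0.2, giving α = 0.2·10 = 2 and β = 10 − 2 = 8.

α = 2, β = 8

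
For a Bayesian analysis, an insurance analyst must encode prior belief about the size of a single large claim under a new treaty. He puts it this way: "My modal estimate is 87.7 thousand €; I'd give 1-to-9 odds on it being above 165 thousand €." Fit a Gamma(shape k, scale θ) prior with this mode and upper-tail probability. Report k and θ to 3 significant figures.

Gamma(k,θ) with k>1 has mode (k−1)θ, so θ = 87.7/(k−1).
Need P(X < 165) = 0.9 with θ tied to k this way. Start at k = 2, θ = 87.7: P(X<165) ≈ 0.561.
Too low — raise k to concentrate. Iterating converges to k ≈ 5.78.
Then θ = 87.7/(5.78−1) ≈ 18.3.

k ≈ 5.78, θ ≈ 18.3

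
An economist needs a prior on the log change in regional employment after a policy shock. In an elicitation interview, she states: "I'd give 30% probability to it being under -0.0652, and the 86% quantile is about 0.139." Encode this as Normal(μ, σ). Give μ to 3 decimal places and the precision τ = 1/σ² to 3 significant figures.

μ = 0.002, τ = 61.8

For Normal(μ,σ), the p-quantile is μ + z_p·σ. Here z_{0.3} = -0.5244, z_{0.86} = 1.08.
So -0.0652 = μ − 0.5244σ and 0.139 = μ + 1.08σ.
Subtracting: σ = (0.139 − -0.0652)/(1.08 − (-0.5244)) = 0.127.
Then μ = -0.0652 − (-0.5244)·0.127 = 0.002.
Precision τ = 1/σ² = 1/0.1272² = 61.8.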